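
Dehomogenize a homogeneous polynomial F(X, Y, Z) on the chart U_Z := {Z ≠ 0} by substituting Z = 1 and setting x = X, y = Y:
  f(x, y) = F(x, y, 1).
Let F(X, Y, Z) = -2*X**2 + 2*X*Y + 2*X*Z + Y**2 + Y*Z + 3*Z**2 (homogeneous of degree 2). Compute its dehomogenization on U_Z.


f(x, y) = -2*x**2 + 2*x*y + 2*x + y**2 + y + 3

On U_Z we set Z = 1. Each monomial c·X^i·Y^j·Z^k in F becomes c·x^i·y^j·1^k = c·x^i·y^j.
Substituting Z = 1: F(X, Y, 1) = -2*x**2 + 2*x*y + 2*x + y**2 + y + 3.
Note: deg(f) ≤ deg(F) = 2; strict inequality happens when F is divisible by Z (lost terms).


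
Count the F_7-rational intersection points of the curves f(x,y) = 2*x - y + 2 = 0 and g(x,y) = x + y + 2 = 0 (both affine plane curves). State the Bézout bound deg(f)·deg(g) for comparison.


Common zeros: {(1, 4)}; count = 1; Bézout bound = 1.

deg(f) = 1, deg(g) = 1, so Bézout bound = 1.
Scan x ∈ F_7. For each x, list the y ∈ F_7 with f(x, y) ≡ 0 and those with g(x, y) ≡ 0 (mod 7); the common zeros in that column are the intersection.
  x = 0: f ≡ 0 at y ∈ {2}; g ≡ 0 at y ∈ {5}; common: ∅.
  x = 1: f ≡ 0 at y ∈ {4}; g ≡ 0 at y ∈ {4}; common: {4}.
  x = 2: f ≡ 0 at y ∈ {6}; g ≡ 0 at y ∈ {3}; common: ∅.
  x = 3: f ≡ 0 at y ∈ {1}; g ≡ 0 at y ∈ {2}; common: ∅.
  x = 4: f ≡ 0 at y ∈ {3}; g ≡ 0 at y ∈ {1}; common: ∅.
  x = 5: f ≡ 0 at y ∈ {5}; g ≡ 0 at y ∈ {0}; common: ∅.
  x = 6: f ≡ 0 at y ∈ {0}; g ≡ 0 at y ∈ {6}; common: ∅.
Collecting: common zeros = {(1, 4)}, so the count is 1.
Comparison with the Bézout bound: 1 ≤ 1 = deg(f)·deg(g), as expected for curves with no common component (the bound is attained).


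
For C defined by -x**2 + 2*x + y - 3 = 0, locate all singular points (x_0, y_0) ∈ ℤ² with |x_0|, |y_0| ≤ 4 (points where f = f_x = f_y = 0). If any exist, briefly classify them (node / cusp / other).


No singular points in the scanned grid; C is smooth there.

Compute partial derivatives:
  f_x = 2 - 2*x.
  f_y = 1.
f_y = 1 is a nonzero constant, so f_y never vanishes: no point (x, y) can satisfy f = f_x = f_y = 0. In particular no (x, y) ∈ {−4, ..., 4}² is singular; the curve is smooth.


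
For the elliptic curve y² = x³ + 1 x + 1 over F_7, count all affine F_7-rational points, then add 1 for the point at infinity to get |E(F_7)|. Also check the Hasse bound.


Affine points = {(0, 1), (0, 6), (2, 2), (2, 5)}; affine count = 4; |E(F_7)| = 5.

Discriminant check: Δ ∝ 4a³ + 27b² = 4·1³ + 27·1² = 4·1 + 27·1 ≡ 3 (mod 7). Nonzero ⇒ E is nonsingular.
For each x ∈ F_7, compute rhs = x³ + 1·x + 1 mod 7, then count y ∈ F_7 with y² ≡ rhs.
  x = 0: rhs = 1, matching y values: 1, 6 (2 points).
  x = 1: rhs = 3, matching y values: none (0 points).
  x = 2: rhs = 4, matching y values: 2, 5 (2 points).
  x = 3: rhs = 3, matching y values: none (0 points).
  x = 4: rhs = 6, matching y values: none (0 points).
  x = 5: rhs = 5, matching y values: none (0 points).
  x = 6: rhs = 6, matching y values: none (0 points).
Total affine count: 4.
Full point count |E(F_7)| = 4 + 1 = 5.
Hasse bound: |5 − (7+1)| = |-3| = 3 ≤ 2√7 ≈ 5.2915 ✓.


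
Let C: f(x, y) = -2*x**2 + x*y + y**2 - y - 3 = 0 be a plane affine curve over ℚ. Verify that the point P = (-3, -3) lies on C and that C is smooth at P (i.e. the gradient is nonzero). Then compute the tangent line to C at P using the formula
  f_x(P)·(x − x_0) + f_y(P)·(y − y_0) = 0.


Tangent line at P: 9*x - 10*y - 3 = 0.

Step 1: f(-3, -3) = 0, so P lies on C.
Step 2: partial derivatives
  f_x(x, y) = -4*x + y, f_y(x, y) = x + 2*y - 1.
  f_x(P) = 9, f_y(P) = -10 (gradient nonzero, so P is smooth).
Step 3: tangent line at P: 9·(x − -3) + -10·(y − -3) = 0.
Expanding: 9*x - 10*y - 3 = 0.


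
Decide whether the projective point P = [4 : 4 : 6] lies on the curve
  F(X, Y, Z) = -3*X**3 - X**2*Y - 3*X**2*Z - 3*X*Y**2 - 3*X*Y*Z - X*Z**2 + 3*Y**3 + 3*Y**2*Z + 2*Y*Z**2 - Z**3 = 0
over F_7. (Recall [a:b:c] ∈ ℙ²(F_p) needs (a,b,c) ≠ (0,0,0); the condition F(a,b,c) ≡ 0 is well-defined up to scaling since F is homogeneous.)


F(4,4,6) ≡ 0 (mod 7); P is on the curve.

Evaluate F(4, 4, 6) term-by-term (mod 7).
  -3*X**3 ↦ -3·64·1·1 = -192
  -X**2*Y ↦ -1·16·4·1 = -64
  -3*X**2*Z ↦ -3·16·1·6 = -288
  -3*X*Y**2 ↦ -3·4·16·1 = -192
  -3*X*Y*Z ↦ -3·4·4·6 = -288
  -X*Z**2 ↦ -1·4·1·36 = -144
  3*Y**3 ↦ 3·1·64·1 = 192
  3*Y**2*Z ↦ 3·1·16·6 = 288
  2*Y*Z**2 ↦ 2·1·4·36 = 288
  -Z**3 ↦ -1·1·1·216 = -216
Sum: F(4, 4, 6) = (-192) + (-64) + (-288) + (-192) + (-288) + (-144) + (192) + (288) + (288) + (-216) = -616.
Reducing mod 7: -616 ≡ 0 (mod 7).
Since F(a, b, c) ≡ 0 (mod 7), P lies on the curve.


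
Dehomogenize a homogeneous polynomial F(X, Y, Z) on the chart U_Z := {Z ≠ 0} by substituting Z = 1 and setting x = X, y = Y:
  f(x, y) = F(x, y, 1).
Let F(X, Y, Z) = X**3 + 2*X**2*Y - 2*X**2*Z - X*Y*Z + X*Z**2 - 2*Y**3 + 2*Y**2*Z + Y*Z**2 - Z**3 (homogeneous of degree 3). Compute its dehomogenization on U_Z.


f(x, y) = x**3 + 2*x**2*y - 2*x**2 - x*y + x - 2*y**3 + 2*y**2 + y - 1

On U_Z we set Z = 1. Each monomial c·X^i·Y^j·Z^k in F becomes c·x^i·y^j·1^k = c·x^i·y^j.
Substituting Z = 1: F(X, Y, 1) = x**3 + 2*x**2*y - 2*x**2 - x*y + x - 2*y**3 + 2*y**2 + y - 1.
Note: deg(f) ≤ deg(F) = 3; strict inequality happens when F is divisible by Z (lost terms).


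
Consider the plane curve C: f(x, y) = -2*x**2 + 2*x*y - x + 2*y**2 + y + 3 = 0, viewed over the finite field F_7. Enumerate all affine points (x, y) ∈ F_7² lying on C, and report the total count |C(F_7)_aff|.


Affine F_7-points: {(1, 0), (1, 2), (2, 0), (2, 1), (3, 3), (3, 4), (4, 2), (4, 4)}; count = 8.

For each of the 49 pairs (x, y) ∈ F_7², evaluate f(x, y) mod 7. Record the zeros.
  x = 0: [0↦3, 1↦6, 2↦6, 3↦3, 4↦4, 5↦2, 6↦4]  zeros at y ∈ ∅
  x = 1: [0↦0, 1↦5, 2↦0, 3↦6, 4↦2, 5↦2, 6↦6]  zeros at y ∈ {0, 2}
  x = 2: [0↦0, 1↦0, 2↦4, 3↦5, 4↦3, 5↦5, 6↦4]  zeros at y ∈ {0, 1}
  x = 3: [0↦3, 1↦5, 2↦4, 3↦0, 4↦0, 5↦4, 6↦5]  zeros at y ∈ {3, 4}
  x = 4: [0↦2, 1↦6, 2↦0, 3↦5, 4↦0, 5↦6, 6↦2]  zeros at y ∈ {2, 4}
  x = 5: [0↦4, 1↦3, 2↦6, 3↦6, 4↦3, 5↦4, 6↦2]  zeros at y ∈ ∅
  x = 6: [0↦2, 1↦3, 2↦1, 3↦3, 4↦2, 5↦5, 6↦5]  zeros at y ∈ ∅
Collecting zeros: affine points = {(1, 0), (1, 2), (2, 0), (2, 1), (3, 3), (3, 4), (4, 2), (4, 4)}.
Total count |C(F_7)_aff| = 8.


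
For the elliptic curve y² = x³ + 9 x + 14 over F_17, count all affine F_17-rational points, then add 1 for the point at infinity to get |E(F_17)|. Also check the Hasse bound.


Affine points = {(3, 0), (9, 5), (9, 12), (10, 4), (10, 13), (11, 4), (11, 13), (13, 4), (13, 13), (16, 2), (16, 15)}; affine count = 11; |E(F_17)| = 12.

Discriminant check: Δ ∝ 4a³ + 27b² = 4·9³ + 27·14² = 4·729 + 27·196 ≡ 14 (mod 17). Nonzero ⇒ E is nonsingular.
For each x ∈ F_17, compute rhs = x³ + 9·x + 14 mod 17, then count y ∈ F_17 with y² ≡ rhs.
  x = 0: rhs = 14, matching y values: none (0 points).
  x = 1: rhs = 7, matching y values: none (0 points).
  x = 2: rhs = 6, matching y values: none (0 points).
  x = 3: rhs = 0, matching y values: 0 (1 points).
  x = 4: rhs = 12, matching y values: none (0 points).
  x = 5: rhs = 14, matching y values: none (0 points).
  x = 6: rhs = 12, matching y values: none (0 points).
  x = 7: rhs = 12, matching y values: none (0 points).
  x = 8: rhs = 3, matching y values: none (0 points).
  x = 9: rhs = 8, matching y values: 5, 12 (2 points).
  x = 10: rhs = 16, matching y values: 4, 13 (2 points).
  x = 11: rhs = 16, matching y values: 4, 13 (2 points).
  x = 12: rhs = 14, matching y values: none (0 points).
  x = 13: rhs = 16, matching y values: 4, 13 (2 points).
  x = 14: rhs = 11, matching y values: none (0 points).
  x = 15: rhs = 5, matching y values: none (0 points).
  x = 16: rhs = 4, matching y values: 2, 15 (2 points).
Total affine count: 11.
Full point count |E(F_17)| = 11 + 1 = 12.
Hasse bound: |12 − (17+1)| = |-6| = 6 ≤ 2√17 ≈ 8.2462 ✓.


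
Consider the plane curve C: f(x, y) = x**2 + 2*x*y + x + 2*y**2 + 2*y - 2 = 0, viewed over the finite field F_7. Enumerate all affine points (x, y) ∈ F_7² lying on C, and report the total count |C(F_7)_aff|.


Affine F_7-points: {(1, 0), (1, 5), (2, 5), (2, 6), (5, 0), (5, 1), (6, 1), (6, 6)}; count = 8.

For each of the 49 pairs (x, y) ∈ F_7², evaluate f(x, y) mod 7. Record the zeros.
  x = 0: [0↦5, 1↦2, 2↦3, 3↦1, 4↦3, 5↦2, 6↦5]  zeros at y ∈ ∅
  x = 1: [0↦0, 1↦6, 2↦2, 3↦2, 4↦6, 5↦0, 6↦5]  zeros at y ∈ {0, 5}
  x = 2: [0↦4, 1↦5, 2↦3, 3↦5, 4↦4, 5↦0, 6↦0]  zeros at y ∈ {5, 6}
  x = 3: [0↦3, 1↦6, 2↦6, 3↦3, 4↦4, 5↦2, 6↦4]  zeros at y ∈ ∅
  x = 4: [0↦4, 1↦2, 2↦4, 3↦3, 4↦6, 5↦6, 6↦3]  zeros at y ∈ ∅
  x = 5: [0↦0, 1↦0, 2↦4, 3↦5, 4↦3, 5↦5, 6↦4]  zeros at y ∈ {0, 1}
  x = 6: [0↦5, 1↦0, 2↦6, 3↦2, 4↦2, 5↦6, 6↦0]  zeros at y ∈ {1, 6}
Collecting zeros: affine points = {(1, 0), (1, 5), (2, 5), (2, 6), (5, 0), (5, 1), (6, 1), (6, 6)}.
Total count |C(F_7)_aff| = 8.


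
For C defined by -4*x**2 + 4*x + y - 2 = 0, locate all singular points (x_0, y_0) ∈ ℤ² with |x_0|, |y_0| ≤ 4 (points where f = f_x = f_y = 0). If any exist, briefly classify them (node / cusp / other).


No singular points in the scanned grid; C is smooth there.

Compute partial derivatives:
  f_x = 4 - 8*x.
  f_y = 1.
f_y = 1 is a nonzero constant, so f_y never vanishes: no point (x, y) can satisfy f = f_x = f_y = 0. In particular no (x, y) ∈ {−4, ..., 4}² is singular; the curve is smooth.


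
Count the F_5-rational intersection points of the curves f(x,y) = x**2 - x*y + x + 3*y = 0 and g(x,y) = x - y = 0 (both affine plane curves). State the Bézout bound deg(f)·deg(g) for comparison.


Common zeros: {(0, 0)}; count = 1; Bézout bound = 2.

deg(f) = 2, deg(g) = 1, so Bézout bound = 2.
Scan x ∈ F_5. For each x, list the y ∈ F_5 with f(x, y) ≡ 0 and those with g(x, y) ≡ 0 (mod 5); the common zeros in that column are the intersection.
  x = 0: f ≡ 0 at y ∈ {0}; g ≡ 0 at y ∈ {0}; common: {0}.
  x = 1: f ≡ 0 at y ∈ {4}; g ≡ 0 at y ∈ {1}; common: ∅.
  x = 2: f ≡ 0 at y ∈ {4}; g ≡ 0 at y ∈ {2}; common: ∅.
  x = 3: f ≡ 0 at y ∈ ∅; g ≡ 0 at y ∈ {3}; common: ∅.
  x = 4: f ≡ 0 at y ∈ {0}; g ≡ 0 at y ∈ {4}; common: ∅.
Collecting: common zeros = {(0, 0)}, so the count is 1.
Comparison with the Bézout bound: 1 ≤ 2 = deg(f)·deg(g), as expected for curves with no common component (the affine F_5-count falls short of the bound because intersections may lie at infinity, over extension fields, or carry multiplicity).


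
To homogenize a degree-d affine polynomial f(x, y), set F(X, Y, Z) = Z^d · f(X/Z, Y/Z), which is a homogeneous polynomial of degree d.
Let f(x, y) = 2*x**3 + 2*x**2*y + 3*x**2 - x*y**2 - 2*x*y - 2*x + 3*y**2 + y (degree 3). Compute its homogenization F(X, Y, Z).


F(X, Y, Z) = 2*X**3 + 2*X**2*Y + 3*X**2*Z - X*Y**2 - 2*X*Y*Z - 2*X*Z**2 + 3*Y**2*Z + Y*Z**2

deg(f) = 3.
Substitute x = X/Z, y = Y/Z into f, then multiply by Z^3.
  monomial 2·x^3·y^0 ↦ 2·X^3·Y^0·Z^0.
  monomial 2·x^2·y^1 ↦ 2·X^2·Y^1·Z^0.
  monomial 3·x^2·y^0 ↦ 3·X^2·Y^0·Z^1.
  monomial -1·x^1·y^2 ↦ -1·X^1·Y^2·Z^0.
  monomial -2·x^1·y^1 ↦ -2·X^1·Y^1·Z^1.
  monomial -2·x^1·y^0 ↦ -2·X^1·Y^0·Z^2.
  monomial 3·x^0·y^2 ↦ 3·X^0·Y^2·Z^1.
  monomial 1·x^0·y^1 ↦ 1·X^0·Y^1·Z^2.
Collecting: F(X, Y, Z) = 2*X**3 + 2*X**2*Y + 3*X**2*Z - X*Y**2 - 2*X*Y*Z - 2*X*Z**2 + 3*Y**2*Z + Y*Z**2.


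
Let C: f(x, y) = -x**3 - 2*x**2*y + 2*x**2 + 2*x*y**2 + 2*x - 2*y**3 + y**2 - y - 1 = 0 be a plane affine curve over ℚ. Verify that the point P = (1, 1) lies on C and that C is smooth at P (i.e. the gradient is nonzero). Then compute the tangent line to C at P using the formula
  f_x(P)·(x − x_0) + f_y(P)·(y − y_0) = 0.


Tangent line at P: x - 3*y + 2 = 0.

Step 1: f(1, 1) = 0, so P lies on C.
Step 2: partial derivatives
  f_x(x, y) = -3*x**2 - 4*x*y + 4*x + 2*y**2 + 2, f_y(x, y) = -2*x**2 + 4*x*y - 6*y**2 + 2*y - 1.
  f_x(P) = 1, f_y(P) = -3 (gradient nonzero, so P is smooth).
Step 3: tangent line at P: 1·(x − 1) + -3·(y − 1) = 0.
Expanding: x - 3*y + 2 = 0.


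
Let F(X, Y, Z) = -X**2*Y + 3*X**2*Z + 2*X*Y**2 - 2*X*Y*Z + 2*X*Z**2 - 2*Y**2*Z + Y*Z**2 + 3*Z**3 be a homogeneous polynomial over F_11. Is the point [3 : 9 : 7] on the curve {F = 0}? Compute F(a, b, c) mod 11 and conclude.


F(3,9,7) ≡ 10 (mod 11); P is NOT on the curve.

Evaluate F(3, 9, 7) term-by-term (mod 11).
  -X**2*Y ↦ -1·9·9·1 = -81
  3*X**2*Z ↦ 3·9·1·7 = 189
  2*X*Y**2 ↦ 2·3·81·1 = 486
  -2*X*Y*Z ↦ -2·3·9·7 = -378
  2*X*Z**2 ↦ 2·3·1·49 = 294
  -2*Y**2*Z ↦ -2·1·81·7 = -1134
  Y*Z**2 ↦ 1·1·9·49 = 441
  3*Z**3 ↦ 3·1·1·343 = 1029
Sum: F(3, 9, 7) = (-81) + (189) + (486) + (-378) + (294) + (-1134) + (441) + (1029) = 846.
Reducing mod 11: 846 ≡ 10 (mod 11).
Since F(a, b, c) ≡ 10 ≠ 0 (mod 11), P does NOT lie on the curve.


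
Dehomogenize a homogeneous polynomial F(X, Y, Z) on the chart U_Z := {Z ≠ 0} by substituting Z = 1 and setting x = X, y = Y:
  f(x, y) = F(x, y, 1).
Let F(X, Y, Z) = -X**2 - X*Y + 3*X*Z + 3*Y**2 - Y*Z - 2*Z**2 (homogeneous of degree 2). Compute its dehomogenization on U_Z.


f(x, y) = -x**2 - x*y + 3*x + 3*y**2 - y - 2

On U_Z we set Z = 1. Each monomial c·X^i·Y^j·Z^k in F becomes c·x^i·y^j·1^k = c·x^i·y^j.
Substituting Z = 1: F(X, Y, 1) = -x**2 - x*y + 3*x + 3*y**2 - y - 2.
Note: deg(f) ≤ deg(F) = 2; strict inequality happens when F is divisible by Z (lost terms).


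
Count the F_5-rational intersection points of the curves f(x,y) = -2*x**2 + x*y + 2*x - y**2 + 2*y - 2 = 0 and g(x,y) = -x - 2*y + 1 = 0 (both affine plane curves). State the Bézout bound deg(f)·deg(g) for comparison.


Common zeros: {(0, 3), (3, 4)}; count = 2; Bézout bound = 2.

deg(f) = 2, deg(g) = 1, so Bézout bound = 2.
Scan x ∈ F_5. For each x, list the y ∈ F_5 with f(x, y) ≡ 0 and those with g(x, y) ≡ 0 (mod 5); the common zeros in that column are the intersection.
  x = 0: f ≡ 0 at y ∈ {3, 4}; g ≡ 0 at y ∈ {3}; common: {3}.
  x = 1: f ≡ 0 at y ∈ {1, 2}; g ≡ 0 at y ∈ {0}; common: ∅.
  x = 2: f ≡ 0 at y ∈ ∅; g ≡ 0 at y ∈ {2}; common: ∅.
  x = 3: f ≡ 0 at y ∈ {1, 4}; g ≡ 0 at y ∈ {4}; common: {4}.
  x = 4: f ≡ 0 at y ∈ ∅; g ≡ 0 at y ∈ {1}; common: ∅.
Collecting: common zeros = {(0, 3), (3, 4)}, so the count is 2.
Comparison with the Bézout bound: 2 ≤ 2 = deg(f)·deg(g), as expected for curves with no common component (the bound is attained).


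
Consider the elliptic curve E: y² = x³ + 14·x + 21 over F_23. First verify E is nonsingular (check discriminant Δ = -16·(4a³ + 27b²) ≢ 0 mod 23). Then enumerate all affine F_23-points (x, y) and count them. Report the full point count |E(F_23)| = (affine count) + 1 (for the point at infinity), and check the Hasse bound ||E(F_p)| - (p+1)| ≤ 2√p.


Affine points = {(1, 6), (1, 17), (4, 7), (4, 16), (5, 3), (5, 20), (7, 5), (7, 18), (8, 1), (8, 22), (9, 5), (9, 18), (12, 10), (12, 13), (13, 10), (13, 13), (15, 8), (15, 15), (19, 4), (19, 19), (21, 10), (21, 13), (22, 11), (22, 12)}; affine count = 24; |E(F_23)| = 25.

Discriminant check: Δ ∝ 4a³ + 27b² = 4·14³ + 27·21² = 4·2744 + 27·441 ≡ 21 (mod 23). Nonzero ⇒ E is nonsingular.
For each x ∈ F_23, compute rhs = x³ + 14·x + 21 mod 23, then count y ∈ F_23 with y² ≡ rhs.
  x = 0: rhs = 21, matching y values: none (0 points).
  x = 1: rhs = 13, matching y values: 6, 17 (2 points).
  x = 2: rhs = 11, matching y values: none (0 points).
  x = 3: rhs = 21, matching y values: none (0 points).
  x = 4: rhs = 3, matching y values: 7, 16 (2 points).
  x = 5: rhs = 9, matching y values: 3, 20 (2 points).
  x = 6: rhs = 22, matching y values: none (0 points).
  x = 7: rhs = 2, matching y values: 5, 18 (2 points).
  x = 8: rhs = 1, matching y values: 1, 22 (2 points).
  x = 9: rhs = 2, matching y values: 5, 18 (2 points).
  x = 10: rhs = 11, matching y values: none (0 points).
  x = 11: rhs = 11, matching y values: none (0 points).
  x = 12: rhs = 8, matching y values: 10, 13 (2 points).
  x = 13: rhs = 8, matching y values: 10, 13 (2 points).
  x = 14: rhs = 17, matching y values: none (0 points).
  x = 15: rhs = 18, matching y values: 8, 15 (2 points).
  x = 16: rhs = 17, matching y values: none (0 points).
  x = 17: rhs = 20, matching y values: none (0 points).
  x = 18: rhs = 10, matching y values: none (0 points).
  x = 19: rhs = 16, matching y values: 4, 19 (2 points).
  x = 20: rhs = 21, matching y values: none (0 points).
  x = 21: rhs = 8, matching y values: 10, 13 (2 points).
  x = 22: rhs = 6, matching y values: 11, 12 (2 points).
Total affine count: 24.
Full point count |E(F_23)| = 24 + 1 = 25.
Hasse bound: |25 − (23+1)| = |1| = 1 ≤ 2√23 ≈ 9.5917 ✓.


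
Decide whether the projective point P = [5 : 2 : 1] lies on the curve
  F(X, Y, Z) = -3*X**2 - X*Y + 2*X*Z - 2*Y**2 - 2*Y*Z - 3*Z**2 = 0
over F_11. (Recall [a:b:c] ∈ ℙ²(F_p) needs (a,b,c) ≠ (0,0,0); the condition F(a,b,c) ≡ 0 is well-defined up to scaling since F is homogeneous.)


F(5,2,1) ≡ 9 (mod 11); P is NOT on the curve.

Evaluate F(5, 2, 1) term-by-term (mod 11).
  -3*X**2 ↦ -3·25·1·1 = -75
  -X*Y ↦ -1·5·2·1 = -10
  2*X*Z ↦ 2·5·1·1 = 10
  -2*Y**2 ↦ -2·1·4·1 = -8
  -2*Y*Z ↦ -2·1·2·1 = -4
  -3*Z**2 ↦ -3·1·1·1 = -3
Sum: F(5, 2, 1) = (-75) + (-10) + (10) + (-8) + (-4) + (-3) = -90.
Reducing mod 11: -90 ≡ 9 (mod 11).
Since F(a, b, c) ≡ 9 ≠ 0 (mod 11), P does NOT lie on the curve.


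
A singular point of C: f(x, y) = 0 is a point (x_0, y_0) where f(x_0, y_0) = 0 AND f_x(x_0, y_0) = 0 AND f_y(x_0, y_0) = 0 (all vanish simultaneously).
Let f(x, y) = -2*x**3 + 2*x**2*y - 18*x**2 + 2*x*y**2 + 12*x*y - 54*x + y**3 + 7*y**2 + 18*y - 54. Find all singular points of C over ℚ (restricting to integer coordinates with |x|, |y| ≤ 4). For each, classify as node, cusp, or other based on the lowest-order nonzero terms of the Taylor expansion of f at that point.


Singular points: {(-3, 0)}; classification: cusp.

Compute partial derivatives:
  f_x = -6*x**2 + 4*x*y - 36*x + 2*y**2 + 12*y - 54.
  f_y = 2*x**2 + 4*x*y + 12*x + 3*y**2 + 14*y + 18.
Scan x_0 ∈ {−4, ..., 4}. For each x_0, f_y(x_0, y) is a polynomial in y; find its integer roots y ∈ {−4, ..., 4}, then test f_x and f at those candidates.
  x = -4: f_y(-4, y) = 3*y**2 - 2*y + 2; no integer root y with |y| ≤ 4.
  x = -3: f_y(-3, y) = 3*y**2 + 2*y; vanishes at y ∈ {0}. (-3, 0): f_x = 0, f = 0 — SINGULAR.
  x = -2: f_y(-2, y) = 3*y**2 + 6*y + 2; no integer root y with |y| ≤ 4.
  x = -1: f_y(-1, y) = 3*y**2 + 10*y + 8; vanishes at y ∈ {-2}. (-1, -2): f_x = -32 ≠ 0.
  x = 0: f_y(0, y) = 3*y**2 + 14*y + 18; no integer root y with |y| ≤ 4.
  x = 1: f_y(1, y) = 3*y**2 + 18*y + 32; no integer root y with |y| ≤ 4.
  x = 2: f_y(2, y) = 3*y**2 + 22*y + 50; no integer root y with |y| ≤ 4.
  x = 3: f_y(3, y) = 3*y**2 + 26*y + 72; no integer root y with |y| ≤ 4.
  x = 4: f_y(4, y) = 3*y**2 + 30*y + 98; no integer root y with |y| ≤ 4.
Only singular point on the grid: (-3, 0).
Classify: substitute x = -3 + u, y = 0 + v and expand: f = -2*u**3 + 2*u**2*v + 2*u*v**2 + v**3 + v**2.
No constant or linear terms (consistent with a singular point). Quadratic part: v**2. Cubic part: -2*u**3 + 2*u**2*v + 2*u*v**2 + v**3.
The quadratic part v**2 is a perfect square, so there is a single (double) tangent line v = 0, i.e. y = 0. Restricting the cubic part to that line (v = 0) leaves -2*u**3 ≠ 0, so f is not divisible by v and the branch is v² ≈ 2*u**3 to lowest order — this is a cusp.
Classification: cusp.


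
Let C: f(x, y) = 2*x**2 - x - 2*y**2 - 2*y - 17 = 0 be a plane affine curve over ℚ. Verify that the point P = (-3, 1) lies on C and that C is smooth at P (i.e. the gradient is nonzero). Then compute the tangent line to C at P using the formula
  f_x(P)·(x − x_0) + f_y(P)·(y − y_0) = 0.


Tangent line at P: -13*x - 6*y - 33 = 0.

Step 1: f(-3, 1) = 0, so P lies on C.
Step 2: partial derivatives
  f_x(x, y) = 4*x - 1, f_y(x, y) = -4*y - 2.
  f_x(P) = -13, f_y(P) = -6 (gradient nonzero, so P is smooth).
Step 3: tangent line at P: -13·(x − -3) + -6·(y − 1) = 0.
Expanding: -13*x - 6*y - 33 = 0.


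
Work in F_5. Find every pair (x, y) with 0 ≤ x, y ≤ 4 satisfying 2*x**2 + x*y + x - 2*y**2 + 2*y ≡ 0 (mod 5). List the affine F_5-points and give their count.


Affine F_5-points: {(0, 0), (0, 1), (2, 0), (2, 2), (4, 1), (4, 2)}; count = 6.

For each of the 25 pairs (x, y) ∈ F_5², evaluate f(x, y) mod 5. Record the zeros.
  x = 0: [0↦0, 1↦0, 2↦1, 3↦3, 4↦1]  zeros at y ∈ {0, 1}
  x = 1: [0↦3, 1↦4, 2↦1, 3↦4, 4↦3]  zeros at y ∈ ∅
  x = 2: [0↦0, 1↦2, 2↦0, 3↦4, 4↦4]  zeros at y ∈ {0, 2}
  x = 3: [0↦1, 1↦4, 2↦3, 3↦3, 4↦4]  zeros at y ∈ ∅
  x = 4: [0↦1, 1↦0, 2↦0, 3↦1, 4↦3]  zeros at y ∈ {1, 2}
Collecting zeros: affine points = {(0, 0), (0, 1), (2, 0), (2, 2), (4, 1), (4, 2)}.
Total count |C(F_5)_aff| = 6.


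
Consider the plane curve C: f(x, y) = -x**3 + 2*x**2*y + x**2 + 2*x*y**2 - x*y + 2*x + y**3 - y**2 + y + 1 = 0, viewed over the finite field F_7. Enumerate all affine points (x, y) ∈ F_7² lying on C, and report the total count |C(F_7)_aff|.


Affine F_7-points: {(0, 2), (1, 1), (1, 4), (2, 2), (3, 2), (4, 5), (6, 6)}; count = 7.

For each of the 49 pairs (x, y) ∈ F_7², evaluate f(x, y) mod 7. Record the zeros.
  x = 0: [0↦1, 1↦2, 2↦0, 3↦1, 4↦4, 5↦1, 6↦5]  zeros at y ∈ {2}
  x = 1: [0↦3, 1↦0, 2↦5, 3↦3, 4↦0, 5↦2, 6↦1]  zeros at y ∈ {1, 4}
  x = 2: [0↦1, 1↦5, 2↦0, 3↦6, 4↦1, 5↦5, 6↦3]  zeros at y ∈ {2}
  x = 3: [0↦3, 1↦4, 2↦0, 3↦4, 4↦1, 5↦4, 6↦5]  zeros at y ∈ {2}
  x = 4: [0↦3, 1↦5, 2↦6, 3↦5, 4↦1, 5↦0, 6↦1]  zeros at y ∈ {5}
  x = 5: [0↦2, 1↦2, 2↦5, 3↦3, 4↦2, 5↦1, 6↦6]  zeros at y ∈ ∅
  x = 6: [0↦1, 1↦3, 2↦5, 3↦6, 4↦5, 5↦1, 6↦0]  zeros at y ∈ {6}
Collecting zeros: affine points = {(0, 2), (1, 1), (1, 4), (2, 2), (3, 2), (4, 5), (6, 6)}.
Total count |C(F_7)_aff| = 7.


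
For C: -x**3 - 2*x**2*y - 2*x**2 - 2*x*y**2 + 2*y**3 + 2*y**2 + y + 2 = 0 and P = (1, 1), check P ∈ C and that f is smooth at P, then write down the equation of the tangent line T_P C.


Tangent line at P: -13*x + 5*y + 8 = 0.

Step 1: f(1, 1) = 0, so P lies on C.
Step 2: partial derivatives
  f_x(x, y) = -3*x**2 - 4*x*y - 4*x - 2*y**2, f_y(x, y) = -2*x**2 - 4*x*y + 6*y**2 + 4*y + 1.
  f_x(P) = -13, f_y(P) = 5 (gradient nonzero, so P is smooth).
Step 3: tangent line at P: -13·(x − 1) + 5·(y − 1) = 0.
Expanding: -13*x + 5*y + 8 = 0.


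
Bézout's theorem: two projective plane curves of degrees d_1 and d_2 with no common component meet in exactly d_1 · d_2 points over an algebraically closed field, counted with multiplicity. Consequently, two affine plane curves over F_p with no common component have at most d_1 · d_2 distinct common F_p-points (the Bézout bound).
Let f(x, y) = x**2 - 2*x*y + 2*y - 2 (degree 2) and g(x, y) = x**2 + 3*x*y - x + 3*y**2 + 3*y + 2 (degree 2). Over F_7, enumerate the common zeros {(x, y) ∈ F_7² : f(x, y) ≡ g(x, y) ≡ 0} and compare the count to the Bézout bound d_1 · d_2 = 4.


Common zeros: {(4, 0), (5, 2)}; count = 2; Bézout bound = 4.

deg(f) = 2, deg(g) = 2, so Bézout bound = 4.
Scan x ∈ F_7. For each x, list the y ∈ F_7 with f(x, y) ≡ 0 and those with g(x, y) ≡ 0 (mod 7); the common zeros in that column are the intersection.
  x = 0: f ≡ 0 at y ∈ {1}; g ≡ 0 at y ∈ ∅; common: ∅.
  x = 1: f ≡ 0 at y ∈ ∅; g ≡ 0 at y ∈ ∅; common: ∅.
  x = 2: f ≡ 0 at y ∈ {1}; g ≡ 0 at y ∈ ∅; common: ∅.
  x = 3: f ≡ 0 at y ∈ {0}; g ≡ 0 at y ∈ ∅; common: ∅.
  x = 4: f ≡ 0 at y ∈ {0}; g ≡ 0 at y ∈ {0, 2}; common: {0}.
  x = 5: f ≡ 0 at y ∈ {2}; g ≡ 0 at y ∈ {2, 6}; common: {2}.
  x = 6: f ≡ 0 at y ∈ {2}; g ≡ 0 at y ∈ {1, 6}; common: ∅.
Collecting: common zeros = {(4, 0), (5, 2)}, so the count is 2.
Comparison with the Bézout bound: 2 ≤ 4 = deg(f)·deg(g), as expected for curves with no common component (the affine F_7-count falls short of the bound because intersections may lie at infinity, over extension fields, or carry multiplicity).


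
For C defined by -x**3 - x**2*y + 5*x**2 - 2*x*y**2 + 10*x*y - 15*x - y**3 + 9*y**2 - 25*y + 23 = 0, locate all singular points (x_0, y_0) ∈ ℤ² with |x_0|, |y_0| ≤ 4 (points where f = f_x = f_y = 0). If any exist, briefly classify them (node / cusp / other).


Singular points: {(1, 2)}; classification: cusp.

Compute partial derivatives:
  f_x = -3*x**2 - 2*x*y + 10*x - 2*y**2 + 10*y - 15.
  f_y = -x**2 - 4*x*y + 10*x - 3*y**2 + 18*y - 25.
Scan x_0 ∈ {−4, ..., 4}. For each x_0, f_y(x_0, y) is a polynomial in y; find its integer roots y ∈ {−4, ..., 4}, then test f_x and f at those candidates.
  x = -4: f_y(-4, y) = -3*y**2 + 34*y - 81; no integer root y with |y| ≤ 4.
  x = -3: f_y(-3, y) = -3*y**2 + 30*y - 64; no integer root y with |y| ≤ 4.
  x = -2: f_y(-2, y) = -3*y**2 + 26*y - 49; no integer root y with |y| ≤ 4.
  x = -1: f_y(-1, y) = -3*y**2 + 22*y - 36; no integer root y with |y| ≤ 4.
  x = 0: f_y(0, y) = -3*y**2 + 18*y - 25; no integer root y with |y| ≤ 4.
  x = 1: f_y(1, y) = -3*y**2 + 14*y - 16; vanishes at y ∈ {2}. (1, 2): f_x = 0, f = 0 — SINGULAR.
  x = 2: f_y(2, y) = -3*y**2 + 10*y - 9; no integer root y with |y| ≤ 4.
  x = 3: f_y(3, y) = -3*y**2 + 6*y - 4; no integer root y with |y| ≤ 4.
  x = 4: f_y(4, y) = -3*y**2 + 2*y - 1; no integer root y with |y| ≤ 4.
Only singular point on the grid: (1, 2).
Classify: substitute x = 1 + u, y = 2 + v and expand: f = -u**3 - u**2*v - 2*u*v**2 - v**3 + v**2.
No constant or linear terms (consistent with a singular point). Quadratic part: v**2. Cubic part: -u**3 - u**2*v - 2*u*v**2 - v**3.
The quadratic part v**2 is a perfect square, so there is a single (double) tangent line v = 0, i.e. y = 2. Restricting the cubic part to that line (v = 0) leaves -u**3 ≠ 0, so f is not divisible by v and the branch is v² ≈ u**3 to lowest order — this is a cusp.
Classification: cusp.


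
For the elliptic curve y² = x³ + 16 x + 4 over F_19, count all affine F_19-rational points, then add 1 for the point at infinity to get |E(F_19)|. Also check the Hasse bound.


Affine points = {(0, 2), (0, 17), (2, 5), (2, 14), (5, 0), (8, 6), (8, 13), (10, 9), (10, 10), (12, 9), (12, 10), (15, 3), (15, 16), (16, 9), (16, 10), (18, 5), (18, 14)}; affine count = 17; |E(F_19)| = 18.

Discriminant check: Δ ∝ 4a³ + 27b² = 4·16³ + 27·4² = 4·4096 + 27·16 ≡ 1 (mod 19). Nonzero ⇒ E is nonsingular.
For each x ∈ F_19, compute rhs = x³ + 16·x + 4 mod 19, then count y ∈ F_19 with y² ≡ rhs.
  x = 0: rhs = 4, matching y values: 2, 17 (2 points).
  x = 1: rhs = 2, matching y values: none (0 points).
  x = 2: rhs = 6, matching y values: 5, 14 (2 points).
  x = 3: rhs = 3, matching y values: none (0 points).
  x = 4: rhs = 18, matching y values: none (0 points).
  x = 5: rhs = 0, matching y values: 0 (1 points).
  x = 6: rhs = 12, matching y values: none (0 points).
  x = 7: rhs = 3, matching y values: none (0 points).
  x = 8: rhs = 17, matching y values: 6, 13 (2 points).
  x = 9: rhs = 3, matching y values: none (0 points).
  x = 10: rhs = 5, matching y values: 9, 10 (2 points).
  x = 11: rhs = 10, matching y values: none (0 points).
  x = 12: rhs = 5, matching y values: 9, 10 (2 points).
  x = 13: rhs = 15, matching y values: none (0 points).
  x = 14: rhs = 8, matching y values: none (0 points).
  x = 15: rhs = 9, matching y values: 3, 16 (2 points).
  x = 16: rhs = 5, matching y values: 9, 10 (2 points).
  x = 17: rhs = 2, matching y values: none (0 points).
  x = 18: rhs = 6, matching y values: 5, 14 (2 points).
Total affine count: 17.
Full point count |E(F_19)| = 17 + 1 = 18.
Hasse bound: |18 − (19+1)| = |-2| = 2 ≤ 2√19 ≈ 8.7178 ✓.


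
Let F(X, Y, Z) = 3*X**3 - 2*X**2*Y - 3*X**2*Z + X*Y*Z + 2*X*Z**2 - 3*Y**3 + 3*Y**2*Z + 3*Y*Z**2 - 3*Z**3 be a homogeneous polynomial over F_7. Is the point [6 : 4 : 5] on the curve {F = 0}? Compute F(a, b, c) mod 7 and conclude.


F(6,4,5) ≡ 3 (mod 7); P is NOT on the curve.

Evaluate F(6, 4, 5) term-by-term (mod 7).
  3*X**3 ↦ 3·216·1·1 = 648
  -2*X**2*Y ↦ -2·36·4·1 = -288
  -3*X**2*Z ↦ -3·36·1·5 = -540
  X*Y*Z ↦ 1·6·4·5 = 120
  2*X*Z**2 ↦ 2·6·1·25 = 300
  -3*Y**3 ↦ -3·1·64·1 = -192
  3*Y**2*Z ↦ 3·1·16·5 = 240
  3*Y*Z**2 ↦ 3·1·4·25 = 300
  -3*Z**3 ↦ -3·1·1·125 = -375
Sum: F(6, 4, 5) = (648) + (-288) + (-540) + (120) + (300) + (-192) + (240) + (300) + (-375) = 213.
Reducing mod 7: 213 ≡ 3 (mod 7).
Since F(a, b, c) ≡ 3 ≠ 0 (mod 7), P does NOT lie on the curve.


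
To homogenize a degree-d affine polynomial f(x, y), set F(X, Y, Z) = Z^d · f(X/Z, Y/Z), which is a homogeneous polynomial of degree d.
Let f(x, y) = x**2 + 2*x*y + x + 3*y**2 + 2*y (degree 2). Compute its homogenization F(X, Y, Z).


F(X, Y, Z) = X**2 + 2*X*Y + X*Z + 3*Y**2 + 2*Y*Z

deg(f) = 2.
Substitute x = X/Z, y = Y/Z into f, then multiply by Z^2.
  monomial 1·x^2·y^0 ↦ 1·X^2·Y^0·Z^0.
  monomial 2·x^1·y^1 ↦ 2·X^1·Y^1·Z^0.
  monomial 1·x^1·y^0 ↦ 1·X^1·Y^0·Z^1.
  monomial 3·x^0·y^2 ↦ 3·X^0·Y^2·Z^0.
  monomial 2·x^0·y^1 ↦ 2·X^0·Y^1·Z^1.
Collecting: F(X, Y, Z) = X**2 + 2*X*Y + X*Z + 3*Y**2 + 2*Y*Z.


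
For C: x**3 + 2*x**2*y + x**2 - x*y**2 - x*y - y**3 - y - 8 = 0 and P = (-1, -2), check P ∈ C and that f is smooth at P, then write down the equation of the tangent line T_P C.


Tangent line at P: 7*x - 14*y - 21 = 0.

Step 1: f(-1, -2) = 0, so P lies on C.
Step 2: partial derivatives
  f_x(x, y) = 3*x**2 + 4*x*y + 2*x - y**2 - y, f_y(x, y) = 2*x**2 - 2*x*y - x - 3*y**2 - 1.
  f_x(P) = 7, f_y(P) = -14 (gradient nonzero, so P is smooth).
Step 3: tangent line at P: 7·(x − -1) + -14·(y − -2) = 0.
Expanding: 7*x - 14*y - 21 = 0.


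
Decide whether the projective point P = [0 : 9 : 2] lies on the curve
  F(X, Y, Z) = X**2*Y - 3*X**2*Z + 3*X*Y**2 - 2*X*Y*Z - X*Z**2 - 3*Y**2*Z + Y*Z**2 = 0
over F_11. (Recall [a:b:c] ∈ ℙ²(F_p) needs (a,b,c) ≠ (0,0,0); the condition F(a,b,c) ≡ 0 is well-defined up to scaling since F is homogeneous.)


F(0,9,2) ≡ 1 (mod 11); P is NOT on the curve.

Evaluate F(0, 9, 2) term-by-term (mod 11).
  X**2*Y ↦ 1·0·9·1 = 0
  -3*X**2*Z ↦ -3·0·1·2 = 0
  3*X*Y**2 ↦ 3·0·81·1 = 0
  -2*X*Y*Z ↦ -2·0·9·2 = 0
  -X*Z**2 ↦ -1·0·1·4 = 0
  -3*Y**2*Z ↦ -3·1·81·2 = -486
  Y*Z**2 ↦ 1·1·9·4 = 36
Sum: F(0, 9, 2) = (0) + (0) + (0) + (0) + (0) + (-486) + (36) = -450.
Reducing mod 11: -450 ≡ 1 (mod 11).
Since F(a, b, c) ≡ 1 ≠ 0 (mod 11), P does NOT lie on the curve.


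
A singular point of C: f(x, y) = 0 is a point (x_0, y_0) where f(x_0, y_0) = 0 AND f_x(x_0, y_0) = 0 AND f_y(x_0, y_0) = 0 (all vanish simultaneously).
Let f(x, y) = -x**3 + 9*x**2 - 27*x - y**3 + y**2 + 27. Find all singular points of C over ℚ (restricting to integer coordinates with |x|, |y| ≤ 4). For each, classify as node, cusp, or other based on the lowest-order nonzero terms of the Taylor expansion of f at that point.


Singular points: {(3, 0)}; classification: cusp.

Compute partial derivatives:
  f_x = -3*x**2 + 18*x - 27.
  f_y = -3*y**2 + 2*y.
Scan x_0 ∈ {−4, ..., 4}. For each x_0, f_y(x_0, y) is a polynomial in y; find its integer roots y ∈ {−4, ..., 4}, then test f_x and f at those candidates.
  x = -4: f_y(-4, y) = -3*y**2 + 2*y; vanishes at y ∈ {0}. (-4, 0): f_x = -147 ≠ 0.
  x = -3: f_y(-3, y) = -3*y**2 + 2*y; vanishes at y ∈ {0}. (-3, 0): f_x = -108 ≠ 0.
  x = -2: f_y(-2, y) = -3*y**2 + 2*y; vanishes at y ∈ {0}. (-2, 0): f_x = -75 ≠ 0.
  x = -1: f_y(-1, y) = -3*y**2 + 2*y; vanishes at y ∈ {0}. (-1, 0): f_x = -48 ≠ 0.
  x = 0: f_y(0, y) = -3*y**2 + 2*y; vanishes at y ∈ {0}. (0, 0): f_x = -27 ≠ 0.
  x = 1: f_y(1, y) = -3*y**2 + 2*y; vanishes at y ∈ {0}. (1, 0): f_x = -12 ≠ 0.
  x = 2: f_y(2, y) = -3*y**2 + 2*y; vanishes at y ∈ {0}. (2, 0): f_x = -3 ≠ 0.
  x = 3: f_y(3, y) = -3*y**2 + 2*y; vanishes at y ∈ {0}. (3, 0): f_x = 0, f = 0 — SINGULAR.
  x = 4: f_y(4, y) = -3*y**2 + 2*y; vanishes at y ∈ {0}. (4, 0): f_x = -3 ≠ 0.
Only singular point on the grid: (3, 0).
Classify: substitute x = 3 + u, y = 0 + v and expand: f = -u**3 - v**3 + v**2.
No constant or linear terms (consistent with a singular point). Quadratic part: v**2. Cubic part: -u**3 - v**3.
The quadratic part v**2 is a perfect square, so there is a single (double) tangent line v = 0, i.e. y = 0. Restricting the cubic part to that line (v = 0) leaves -u**3 ≠ 0, so f is not divisible by v and the branch is v² ≈ u**3 to lowest order — this is a cusp.
Classification: cusp.


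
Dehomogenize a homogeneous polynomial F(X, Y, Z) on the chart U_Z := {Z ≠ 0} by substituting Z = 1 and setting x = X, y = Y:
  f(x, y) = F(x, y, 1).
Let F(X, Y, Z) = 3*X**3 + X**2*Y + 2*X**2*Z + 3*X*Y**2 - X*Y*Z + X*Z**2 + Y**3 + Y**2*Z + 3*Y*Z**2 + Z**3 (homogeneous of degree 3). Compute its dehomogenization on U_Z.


f(x, y) = 3*x**3 + x**2*y + 2*x**2 + 3*x*y**2 - x*y + x + y**3 + y**2 + 3*y + 1

On U_Z we set Z = 1. Each monomial c·X^i·Y^j·Z^k in F becomes c·x^i·y^j·1^k = c·x^i·y^j.
Substituting Z = 1: F(X, Y, 1) = 3*x**3 + x**2*y + 2*x**2 + 3*x*y**2 - x*y + x + y**3 + y**2 + 3*y + 1.
Note: deg(f) ≤ deg(F) = 3; strict inequality happens when F is divisible by Z (lost terms).


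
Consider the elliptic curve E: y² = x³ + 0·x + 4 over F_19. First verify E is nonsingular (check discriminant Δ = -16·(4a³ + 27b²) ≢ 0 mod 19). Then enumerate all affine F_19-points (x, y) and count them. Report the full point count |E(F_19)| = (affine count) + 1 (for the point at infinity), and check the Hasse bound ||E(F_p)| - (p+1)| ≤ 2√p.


Affine points = {(0, 2), (0, 17), (1, 9), (1, 10), (4, 7), (4, 12), (6, 7), (6, 12), (7, 9), (7, 10), (9, 7), (9, 12), (10, 4), (10, 15), (11, 9), (11, 10), (13, 4), (13, 15), (15, 4), (15, 15)}; affine count = 20; |E(F_19)| = 21.

Discriminant check: Δ ∝ 4a³ + 27b² = 4·0³ + 27·4² = 4·0 + 27·16 ≡ 14 (mod 19). Nonzero ⇒ E is nonsingular.
For each x ∈ F_19, compute rhs = x³ + 0·x + 4 mod 19, then count y ∈ F_19 with y² ≡ rhs.
  x = 0: rhs = 4, matching y values: 2, 17 (2 points).
  x = 1: rhs = 5, matching y values: 9, 10 (2 points).
  x = 2: rhs = 12, matching y values: none (0 points).
  x = 3: rhs = 12, matching y values: none (0 points).
  x = 4: rhs = 11, matching y values: 7, 12 (2 points).
  x = 5: rhs = 15, matching y values: none (0 points).
  x = 6: rhs = 11, matching y values: 7, 12 (2 points).
  x = 7: rhs = 5, matching y values: 9, 10 (2 points).
  x = 8: rhs = 3, matching y values: none (0 points).
  x = 9: rhs = 11, matching y values: 7, 12 (2 points).
  x = 10: rhs = 16, matching y values: 4, 15 (2 points).
  x = 11: rhs = 5, matching y values: 9, 10 (2 points).
  x = 12: rhs = 3, matching y values: none (0 points).
  x = 13: rhs = 16, matching y values: 4, 15 (2 points).
  x = 14: rhs = 12, matching y values: none (0 points).
  x = 15: rhs = 16, matching y values: 4, 15 (2 points).
  x = 16: rhs = 15, matching y values: none (0 points).
  x = 17: rhs = 15, matching y values: none (0 points).
  x = 18: rhs = 3, matching y values: none (0 points).
Total affine count: 20.
Full point count |E(F_19)| = 20 + 1 = 21.
Hasse bound: |21 − (19+1)| = |1| = 1 ≤ 2√19 ≈ 8.7178 ✓.


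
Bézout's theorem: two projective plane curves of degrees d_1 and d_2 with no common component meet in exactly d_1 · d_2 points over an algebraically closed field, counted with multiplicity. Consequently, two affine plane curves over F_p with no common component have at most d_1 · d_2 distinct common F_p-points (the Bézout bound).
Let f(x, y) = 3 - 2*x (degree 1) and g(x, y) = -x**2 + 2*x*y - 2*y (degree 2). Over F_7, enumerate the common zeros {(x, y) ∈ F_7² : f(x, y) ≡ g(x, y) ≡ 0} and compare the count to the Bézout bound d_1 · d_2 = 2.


Common zeros: {(5, 4)}; count = 1; Bézout bound = 2.

deg(f) = 1, deg(g) = 2, so Bézout bound = 2.
Scan x ∈ F_7. For each x, list the y ∈ F_7 with f(x, y) ≡ 0 and those with g(x, y) ≡ 0 (mod 7); the common zeros in that column are the intersection.
  x = 0: f ≡ 0 at y ∈ ∅; g ≡ 0 at y ∈ {0}; common: ∅.
  x = 1: f ≡ 0 at y ∈ ∅; g ≡ 0 at y ∈ ∅; common: ∅.
  x = 2: f ≡ 0 at y ∈ ∅; g ≡ 0 at y ∈ {2}; common: ∅.
  x = 3: f ≡ 0 at y ∈ ∅; g ≡ 0 at y ∈ {4}; common: ∅.
  x = 4: f ≡ 0 at y ∈ ∅; g ≡ 0 at y ∈ {5}; common: ∅.
  x = 5: f ≡ 0 at y ∈ {0, 1, 2, 3, 4, 5, 6}; g ≡ 0 at y ∈ {4}; common: {4}.
  x = 6: f ≡ 0 at y ∈ ∅; g ≡ 0 at y ∈ {5}; common: ∅.
Collecting: common zeros = {(5, 4)}, so the count is 1.
Comparison with the Bézout bound: 1 ≤ 2 = deg(f)·deg(g), as expected for curves with no common component (the affine F_7-count falls short of the bound because intersections may lie at infinity, over extension fields, or carry multiplicity).


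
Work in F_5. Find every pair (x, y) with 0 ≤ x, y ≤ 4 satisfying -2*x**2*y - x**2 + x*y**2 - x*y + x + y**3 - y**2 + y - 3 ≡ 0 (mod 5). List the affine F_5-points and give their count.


Affine F_5-points: {(2, 0), (4, 0), (4, 2)}; count = 3.

For each of the 25 pairs (x, y) ∈ F_5², evaluate f(x, y) mod 5. Record the zeros.
  x = 0: [0↦2, 1↦3, 2↦3, 3↦3, 4↦4]  zeros at y ∈ ∅
  x = 1: [0↦2, 1↦1, 2↦1, 3↦3, 4↦3]  zeros at y ∈ ∅
  x = 2: [0↦0, 1↦3, 2↦4, 3↦4, 4↦4]  zeros at y ∈ {0}
  x = 3: [0↦1, 1↦4, 2↦2, 3↦1, 4↦2]  zeros at y ∈ ∅
  x = 4: [0↦0, 1↦4, 2↦0, 3↦4, 4↦2]  zeros at y ∈ {0, 2}
Collecting zeros: affine points = {(2, 0), (4, 0), (4, 2)}.
Total count |C(F_5)_aff| = 3.


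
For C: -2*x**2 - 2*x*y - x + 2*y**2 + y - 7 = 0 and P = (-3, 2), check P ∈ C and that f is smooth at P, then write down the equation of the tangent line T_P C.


Tangent line at P: 7*x + 15*y - 9 = 0.

Step 1: f(-3, 2) = 0, so P lies on C.
Step 2: partial derivatives
  f_x(x, y) = -4*x - 2*y - 1, f_y(x, y) = -2*x + 4*y + 1.
  f_x(P) = 7, f_y(P) = 15 (gradient nonzero, so P is smooth).
Step 3: tangent line at P: 7·(x − -3) + 15·(y − 2) = 0.
Expanding: 7*x + 15*y - 9 = 0.


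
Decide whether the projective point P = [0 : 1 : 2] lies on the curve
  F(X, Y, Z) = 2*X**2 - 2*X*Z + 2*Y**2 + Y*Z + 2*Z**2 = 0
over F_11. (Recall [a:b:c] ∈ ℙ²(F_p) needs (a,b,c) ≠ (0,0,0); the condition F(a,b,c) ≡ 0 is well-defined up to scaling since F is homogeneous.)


F(0,1,2) ≡ 1 (mod 11); P is NOT on the curve.

Evaluate F(0, 1, 2) term-by-term (mod 11).
  2*X**2 ↦ 2·0·1·1 = 0
  -2*X*Z ↦ -2·0·1·2 = 0
  2*Y**2 ↦ 2·1·1·1 = 2
  Y*Z ↦ 1·1·1·2 = 2
  2*Z**2 ↦ 2·1·1·4 = 8
Sum: F(0, 1, 2) = (0) + (0) + (2) + (2) + (8) = 12.
Reducing mod 11: 12 ≡ 1 (mod 11).
Since F(a, b, c) ≡ 1 ≠ 0 (mod 11), P does NOT lie on the curve.


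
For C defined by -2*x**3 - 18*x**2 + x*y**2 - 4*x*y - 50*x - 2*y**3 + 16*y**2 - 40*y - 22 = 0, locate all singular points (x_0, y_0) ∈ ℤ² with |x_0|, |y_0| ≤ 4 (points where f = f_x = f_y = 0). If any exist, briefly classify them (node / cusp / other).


Singular points: {(-3, 2)}; classification: cusp.

Compute partial derivatives:
  f_x = -6*x**2 - 36*x + y**2 - 4*y - 50.
  f_y = 2*x*y - 4*x - 6*y**2 + 32*y - 40.
Scan x_0 ∈ {−4, ..., 4}. For each x_0, f_y(x_0, y) is a polynomial in y; find its integer roots y ∈ {−4, ..., 4}, then test f_x and f at those candidates.
  x = -4: f_y(-4, y) = -6*y**2 + 24*y - 24; vanishes at y ∈ {2}. (-4, 2): f_x = -6 ≠ 0.
  x = -3: f_y(-3, y) = -6*y**2 + 26*y - 28; vanishes at y ∈ {2}. (-3, 2): f_x = 0, f = 0 — SINGULAR.
  x = -2: f_y(-2, y) = -6*y**2 + 28*y - 32; vanishes at y ∈ {2}. (-2, 2): f_x = -6 ≠ 0.
  x = -1: f_y(-1, y) = -6*y**2 + 30*y - 36; vanishes at y ∈ {2, 3}. (-1, 2): f_x = -24 ≠ 0; (-1, 3): f_x = -23 ≠ 0.
  x = 0: f_y(0, y) = -6*y**2 + 32*y - 40; vanishes at y ∈ {2}. (0, 2): f_x = -54 ≠ 0.
  x = 1: f_y(1, y) = -6*y**2 + 34*y - 44; vanishes at y ∈ {2}. (1, 2): f_x = -96 ≠ 0.
  x = 2: f_y(2, y) = -6*y**2 + 36*y - 48; vanishes at y ∈ {2, 4}. (2, 2): f_x = -150 ≠ 0; (2, 4): f_x = -146 ≠ 0.
  x = 3: f_y(3, y) = -6*y**2 + 38*y - 52; vanishes at y ∈ {2}. (3, 2): f_x = -216 ≠ 0.
  x = 4: f_y(4, y) = -6*y**2 + 40*y - 56; vanishes at y ∈ {2}. (4, 2): f_x = -294 ≠ 0.
Only singular point on the grid: (-3, 2).
Classify: substitute x = -3 + u, y = 2 + v and expand: f = -2*u**3 + u*v**2 - 2*v**3 + v**2.
No constant or linear terms (consistent with a singular point). Quadratic part: v**2. Cubic part: -2*u**3 + u*v**2 - 2*v**3.
The quadratic part v**2 is a perfect square, so there is a single (double) tangent line v = 0, i.e. y = 2. Restricting the cubic part to that line (v = 0) leaves -2*u**3 ≠ 0, so f is not divisible by v and the branch is v² ≈ 2*u**3 to lowest order — this is a cusp.
Classification: cusp.
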